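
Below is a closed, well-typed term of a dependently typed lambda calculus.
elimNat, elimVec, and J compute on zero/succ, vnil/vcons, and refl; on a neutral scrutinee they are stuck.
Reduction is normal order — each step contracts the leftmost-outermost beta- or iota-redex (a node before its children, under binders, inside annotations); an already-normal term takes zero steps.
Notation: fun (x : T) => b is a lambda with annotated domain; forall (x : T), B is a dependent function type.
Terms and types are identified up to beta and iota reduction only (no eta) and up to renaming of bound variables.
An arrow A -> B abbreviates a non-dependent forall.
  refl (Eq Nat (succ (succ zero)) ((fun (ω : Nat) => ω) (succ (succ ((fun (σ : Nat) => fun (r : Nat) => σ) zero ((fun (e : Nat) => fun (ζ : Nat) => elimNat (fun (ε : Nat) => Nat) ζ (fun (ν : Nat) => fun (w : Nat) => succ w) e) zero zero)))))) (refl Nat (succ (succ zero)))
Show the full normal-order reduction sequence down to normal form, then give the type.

normal-order reduction sequence:
  refl (Eq Nat (succ (succ zero)) ((fun (ω : Nat) => ω) (succ (succ ((fun (σ : Nat) => fun (r : Nat) => σ) zero ((fun (e : Nat) => fun (ζ : Nat) => elimNat (fun (ε : Nat) => Nat) ζ (fun (ν : Nat) => fun (w : Nat) => succ w) e) zero zero)))))) (refl Nat (succ (succ zero)))
  ~> refl (Eq Nat (succ (succ zero)) (succ (succ ((fun (ω : Nat) => fun (σ : Nat) => ω) zero ((fun (r : Nat) => fun (e : Nat) => elimNat (fun (ζ : Nat) => Nat) e (fun (ε : Nat) => fun (ν : Nat) => succ ν) r) zero zero))))) (refl Nat (succ (succ zero)))
  ~> refl (Eq Nat (succ (succ zero)) (succ (succ ((fun (ω : Nat) => zero) ((fun (σ : Nat) => fun (r : Nat) => elimNat (fun (e : Nat) => Nat) r (fun (ζ : Nat) => fun (ε : Nat) => succ ε) σ) zero zero))))) (refl Nat (succ (succ zero)))
  ~> refl (Eq Nat (succ (succ zero)) (succ (succ zero))) (refl Nat (succ (succ zero)))
type:
  Eq (Eq Nat (succ (succ zero)) (succ (succ zero))) (refl Nat (succ (succ zero))) (refl Nat (succ (succ zero)))


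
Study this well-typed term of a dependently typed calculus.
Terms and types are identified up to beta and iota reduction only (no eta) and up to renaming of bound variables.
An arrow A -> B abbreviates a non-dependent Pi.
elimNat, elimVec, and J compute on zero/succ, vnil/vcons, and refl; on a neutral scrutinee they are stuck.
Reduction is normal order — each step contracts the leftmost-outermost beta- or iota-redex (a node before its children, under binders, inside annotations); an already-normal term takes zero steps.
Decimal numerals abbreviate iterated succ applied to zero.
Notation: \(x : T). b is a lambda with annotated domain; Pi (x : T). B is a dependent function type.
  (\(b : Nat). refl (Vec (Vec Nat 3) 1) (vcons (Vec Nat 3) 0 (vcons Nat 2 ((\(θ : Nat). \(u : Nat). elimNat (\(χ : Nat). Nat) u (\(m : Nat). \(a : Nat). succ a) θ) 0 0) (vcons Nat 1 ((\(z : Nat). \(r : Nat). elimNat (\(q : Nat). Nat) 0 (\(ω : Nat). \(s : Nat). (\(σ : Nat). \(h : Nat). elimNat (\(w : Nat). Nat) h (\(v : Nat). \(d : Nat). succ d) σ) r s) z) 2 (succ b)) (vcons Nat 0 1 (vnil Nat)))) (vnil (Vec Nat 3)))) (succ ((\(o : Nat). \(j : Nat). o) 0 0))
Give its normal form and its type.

normal form:
  refl (Vec (Vec Nat 3) 1) (vcons (Vec Nat 3) 0 (vcons Nat 2 0 (vcons Nat 1 4 (vcons Nat 0 1 (vnil Nat)))) (vnil (Vec Nat 3)))
type:
  Eq (Vec (Vec Nat 3) 1) (vcons (Vec Nat 3) 0 (vcons Nat 2 0 (vcons Nat 1 4 (vcons Nat 0 1 (vnil Nat)))) (vnil (Vec Nat 3))) (vcons (Vec Nat 3) 0 (vcons Nat 2 0 (vcons Nat 1 4 (vcons Nat 0 1 (vnil Nat)))) (vnil (Vec Nat 3)))


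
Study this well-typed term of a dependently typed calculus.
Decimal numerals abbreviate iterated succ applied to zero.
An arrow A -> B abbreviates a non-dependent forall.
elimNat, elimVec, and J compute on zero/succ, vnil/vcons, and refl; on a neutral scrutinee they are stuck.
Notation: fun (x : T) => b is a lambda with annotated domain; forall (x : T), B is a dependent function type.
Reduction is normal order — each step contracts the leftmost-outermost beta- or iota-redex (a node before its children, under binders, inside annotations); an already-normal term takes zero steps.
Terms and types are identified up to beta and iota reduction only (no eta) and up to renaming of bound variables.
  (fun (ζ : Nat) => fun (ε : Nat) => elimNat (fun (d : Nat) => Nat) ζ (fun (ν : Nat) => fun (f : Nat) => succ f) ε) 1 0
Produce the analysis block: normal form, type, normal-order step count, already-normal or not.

resulting normal form:
  1
type:
  Nat
reduction steps (normal order): 3
started in normal form: no
first redex: a beta-redex


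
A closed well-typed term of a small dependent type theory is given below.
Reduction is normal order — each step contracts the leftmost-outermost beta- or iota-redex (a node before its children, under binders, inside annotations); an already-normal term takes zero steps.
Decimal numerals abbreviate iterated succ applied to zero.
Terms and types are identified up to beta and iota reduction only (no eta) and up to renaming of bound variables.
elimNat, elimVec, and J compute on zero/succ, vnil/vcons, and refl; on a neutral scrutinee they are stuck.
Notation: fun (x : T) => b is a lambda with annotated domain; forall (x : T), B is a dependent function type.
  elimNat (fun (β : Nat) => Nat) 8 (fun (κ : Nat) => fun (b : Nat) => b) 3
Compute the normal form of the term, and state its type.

resulting normal form:
  8
the term's type:
  Nat
observation: 10 normal-order steps separate the term from its normal form.


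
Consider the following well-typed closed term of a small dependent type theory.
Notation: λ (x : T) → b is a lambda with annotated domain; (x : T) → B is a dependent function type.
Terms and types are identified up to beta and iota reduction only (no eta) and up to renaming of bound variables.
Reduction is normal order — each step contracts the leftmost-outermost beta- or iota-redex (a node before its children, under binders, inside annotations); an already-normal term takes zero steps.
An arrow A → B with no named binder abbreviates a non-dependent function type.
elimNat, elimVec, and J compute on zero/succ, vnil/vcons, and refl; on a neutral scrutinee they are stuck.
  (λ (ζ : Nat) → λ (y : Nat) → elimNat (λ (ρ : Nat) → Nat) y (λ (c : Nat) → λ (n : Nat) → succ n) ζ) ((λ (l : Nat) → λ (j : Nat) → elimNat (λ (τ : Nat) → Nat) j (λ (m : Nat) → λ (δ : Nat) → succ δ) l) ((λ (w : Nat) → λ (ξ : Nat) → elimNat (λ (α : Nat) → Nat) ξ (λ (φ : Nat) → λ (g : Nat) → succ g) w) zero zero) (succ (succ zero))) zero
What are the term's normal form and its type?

reduced normal form:
  succ (succ zero)
inferred type:
  Nat


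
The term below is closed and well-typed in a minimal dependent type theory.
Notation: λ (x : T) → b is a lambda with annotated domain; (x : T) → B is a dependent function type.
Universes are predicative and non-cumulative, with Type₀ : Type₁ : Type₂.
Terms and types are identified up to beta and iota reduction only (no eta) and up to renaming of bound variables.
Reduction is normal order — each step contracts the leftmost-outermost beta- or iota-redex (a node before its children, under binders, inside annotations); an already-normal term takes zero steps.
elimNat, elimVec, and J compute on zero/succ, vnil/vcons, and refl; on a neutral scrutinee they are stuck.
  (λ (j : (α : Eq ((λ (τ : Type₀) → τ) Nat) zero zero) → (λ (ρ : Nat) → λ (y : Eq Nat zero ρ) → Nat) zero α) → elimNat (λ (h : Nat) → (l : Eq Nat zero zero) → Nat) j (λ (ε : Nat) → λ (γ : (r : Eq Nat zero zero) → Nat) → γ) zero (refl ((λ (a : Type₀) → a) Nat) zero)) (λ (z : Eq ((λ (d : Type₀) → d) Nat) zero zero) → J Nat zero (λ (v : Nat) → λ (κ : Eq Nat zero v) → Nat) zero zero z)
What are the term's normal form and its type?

reduced normal form:
  zero
the term's type:
  Nat


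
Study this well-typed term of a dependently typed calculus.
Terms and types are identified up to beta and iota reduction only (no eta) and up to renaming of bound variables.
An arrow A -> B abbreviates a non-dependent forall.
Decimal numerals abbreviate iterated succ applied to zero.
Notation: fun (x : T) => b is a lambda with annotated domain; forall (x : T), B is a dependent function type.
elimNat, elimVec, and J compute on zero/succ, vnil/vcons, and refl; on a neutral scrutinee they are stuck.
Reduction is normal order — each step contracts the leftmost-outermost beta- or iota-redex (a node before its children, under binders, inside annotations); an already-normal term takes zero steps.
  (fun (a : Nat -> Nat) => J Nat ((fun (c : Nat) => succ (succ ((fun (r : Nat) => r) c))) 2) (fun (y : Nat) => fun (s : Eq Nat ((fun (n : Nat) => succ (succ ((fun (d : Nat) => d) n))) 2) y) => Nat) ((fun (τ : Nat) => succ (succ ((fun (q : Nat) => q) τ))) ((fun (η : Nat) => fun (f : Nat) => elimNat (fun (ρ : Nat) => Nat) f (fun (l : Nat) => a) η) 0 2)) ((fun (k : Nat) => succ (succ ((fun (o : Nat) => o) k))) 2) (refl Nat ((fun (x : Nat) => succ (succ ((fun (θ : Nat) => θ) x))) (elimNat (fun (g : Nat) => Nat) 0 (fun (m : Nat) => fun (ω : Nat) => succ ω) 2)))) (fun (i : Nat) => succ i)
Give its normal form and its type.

resulting normal form:
  4
inferred type:
  Nat


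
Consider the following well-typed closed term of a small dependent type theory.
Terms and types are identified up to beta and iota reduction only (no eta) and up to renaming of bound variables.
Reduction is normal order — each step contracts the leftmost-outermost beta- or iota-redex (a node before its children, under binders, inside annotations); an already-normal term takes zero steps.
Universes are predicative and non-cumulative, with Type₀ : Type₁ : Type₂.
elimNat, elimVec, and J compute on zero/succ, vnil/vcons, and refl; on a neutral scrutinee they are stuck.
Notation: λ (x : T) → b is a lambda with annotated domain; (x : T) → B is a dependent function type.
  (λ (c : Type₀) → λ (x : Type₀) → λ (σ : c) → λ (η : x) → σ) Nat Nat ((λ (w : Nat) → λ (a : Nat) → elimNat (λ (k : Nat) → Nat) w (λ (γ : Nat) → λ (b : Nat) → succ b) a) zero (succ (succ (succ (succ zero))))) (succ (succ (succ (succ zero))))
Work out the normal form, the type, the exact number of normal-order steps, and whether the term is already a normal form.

resulting normal form:
  succ (succ (succ (succ zero)))
the term's type:
  Nat
steps to reach normal form (normal order): 19
term was already normal: no
first contracted redex: a beta-redex


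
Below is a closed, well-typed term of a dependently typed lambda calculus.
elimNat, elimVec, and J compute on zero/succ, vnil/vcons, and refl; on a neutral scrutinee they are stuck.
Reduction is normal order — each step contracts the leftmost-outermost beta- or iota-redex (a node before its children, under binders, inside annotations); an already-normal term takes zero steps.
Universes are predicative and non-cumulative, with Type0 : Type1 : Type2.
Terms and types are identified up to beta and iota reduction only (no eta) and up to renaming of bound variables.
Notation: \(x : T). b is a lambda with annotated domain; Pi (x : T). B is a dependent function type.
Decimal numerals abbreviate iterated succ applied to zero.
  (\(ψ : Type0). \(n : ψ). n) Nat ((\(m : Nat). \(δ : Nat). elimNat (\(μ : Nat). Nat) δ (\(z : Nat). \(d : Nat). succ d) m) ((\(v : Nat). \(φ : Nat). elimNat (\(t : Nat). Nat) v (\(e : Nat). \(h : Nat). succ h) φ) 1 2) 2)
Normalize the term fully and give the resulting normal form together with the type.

reduced normal form:
  5
type:
  Nat


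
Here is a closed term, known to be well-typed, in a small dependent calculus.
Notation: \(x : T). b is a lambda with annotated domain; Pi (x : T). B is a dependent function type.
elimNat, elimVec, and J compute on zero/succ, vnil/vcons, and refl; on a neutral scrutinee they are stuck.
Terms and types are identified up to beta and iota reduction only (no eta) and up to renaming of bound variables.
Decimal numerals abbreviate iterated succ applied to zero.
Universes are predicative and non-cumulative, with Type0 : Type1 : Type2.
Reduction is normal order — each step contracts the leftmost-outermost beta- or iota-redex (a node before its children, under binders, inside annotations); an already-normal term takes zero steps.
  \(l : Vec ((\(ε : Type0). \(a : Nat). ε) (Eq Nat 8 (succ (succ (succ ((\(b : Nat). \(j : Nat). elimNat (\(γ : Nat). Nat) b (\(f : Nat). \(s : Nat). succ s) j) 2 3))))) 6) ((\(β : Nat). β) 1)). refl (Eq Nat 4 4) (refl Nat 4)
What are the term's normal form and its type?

normal form:
  \(l : Vec (Eq Nat 8 8) 1). refl (Eq Nat 4 4) (refl Nat 4)
type:
  Pi (l : Vec (Eq Nat 8 8) 1). Eq (Eq Nat 4 4) (refl Nat 4) (refl Nat 4)


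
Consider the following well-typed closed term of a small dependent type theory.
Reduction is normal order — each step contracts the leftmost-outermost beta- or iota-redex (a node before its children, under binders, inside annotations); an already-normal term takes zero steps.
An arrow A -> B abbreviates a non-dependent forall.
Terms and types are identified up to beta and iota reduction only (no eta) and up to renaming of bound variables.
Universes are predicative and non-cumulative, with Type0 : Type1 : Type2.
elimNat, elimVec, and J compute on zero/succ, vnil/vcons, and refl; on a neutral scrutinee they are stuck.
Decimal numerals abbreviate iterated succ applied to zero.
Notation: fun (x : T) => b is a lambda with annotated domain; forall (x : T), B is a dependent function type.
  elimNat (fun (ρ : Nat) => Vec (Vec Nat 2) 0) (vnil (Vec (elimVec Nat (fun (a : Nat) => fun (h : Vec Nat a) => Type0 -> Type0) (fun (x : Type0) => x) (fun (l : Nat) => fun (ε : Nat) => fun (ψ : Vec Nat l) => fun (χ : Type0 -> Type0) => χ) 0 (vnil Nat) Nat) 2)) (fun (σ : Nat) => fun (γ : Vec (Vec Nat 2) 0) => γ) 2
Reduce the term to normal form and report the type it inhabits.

reduced normal form:
  vnil (Vec Nat 2)
the term's type:
  Vec (Vec Nat 2) 0
observation: the term reaches its normal form after 9 normal-order steps.


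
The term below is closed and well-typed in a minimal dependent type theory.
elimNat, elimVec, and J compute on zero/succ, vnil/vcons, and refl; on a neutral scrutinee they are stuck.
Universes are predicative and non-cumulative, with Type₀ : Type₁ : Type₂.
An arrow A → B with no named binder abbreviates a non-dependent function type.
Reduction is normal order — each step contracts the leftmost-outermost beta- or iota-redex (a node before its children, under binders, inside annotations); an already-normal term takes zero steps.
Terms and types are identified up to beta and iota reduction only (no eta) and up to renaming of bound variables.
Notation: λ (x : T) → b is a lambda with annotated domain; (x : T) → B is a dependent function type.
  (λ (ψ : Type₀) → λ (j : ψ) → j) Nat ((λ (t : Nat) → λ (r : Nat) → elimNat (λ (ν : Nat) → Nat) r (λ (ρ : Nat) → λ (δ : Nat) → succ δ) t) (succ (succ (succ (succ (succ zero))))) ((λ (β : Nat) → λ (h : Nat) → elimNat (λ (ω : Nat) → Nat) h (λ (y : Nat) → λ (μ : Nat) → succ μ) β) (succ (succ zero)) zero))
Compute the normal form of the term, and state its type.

reduced normal form:
  succ (succ (succ (succ (succ (succ (succ zero))))))
inferred type:
  Nat
observation: the first redex contracted is a beta-redex; the normal form is reached in 29 normal-order steps.


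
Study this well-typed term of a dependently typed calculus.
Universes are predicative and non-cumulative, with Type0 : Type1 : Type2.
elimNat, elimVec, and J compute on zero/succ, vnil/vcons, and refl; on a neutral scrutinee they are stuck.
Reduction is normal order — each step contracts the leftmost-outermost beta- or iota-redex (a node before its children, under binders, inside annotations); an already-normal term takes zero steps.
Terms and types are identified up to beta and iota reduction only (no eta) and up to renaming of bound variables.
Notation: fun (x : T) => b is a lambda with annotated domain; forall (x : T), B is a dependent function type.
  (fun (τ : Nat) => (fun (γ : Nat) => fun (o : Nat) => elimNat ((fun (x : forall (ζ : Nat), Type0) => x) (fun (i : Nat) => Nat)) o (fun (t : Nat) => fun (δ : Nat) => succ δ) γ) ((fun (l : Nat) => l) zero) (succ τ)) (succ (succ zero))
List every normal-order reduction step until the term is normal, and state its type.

reduction (normal order):
  (fun (τ : Nat) => (fun (γ : Nat) => fun (o : Nat) => elimNat ((fun (x : forall (ζ : Nat), Type0) => x) (fun (i : Nat) => Nat)) o (fun (t : Nat) => fun (δ : Nat) => succ δ) γ) ((fun (l : Nat) => l) zero) (succ τ)) (succ (succ zero))
  ~> (fun (τ : Nat) => fun (γ : Nat) => elimNat ((fun (o : forall (x : Nat), Type0) => o) (fun (ζ : Nat) => Nat)) γ (fun (i : Nat) => fun (t : Nat) => succ t) τ) ((fun (δ : Nat) => δ) zero) (succ (succ (succ zero)))
  ~> (fun (τ : Nat) => elimNat ((fun (γ : forall (o : Nat), Type0) => γ) (fun (x : Nat) => Nat)) τ (fun (ζ : Nat) => fun (i : Nat) => succ i) ((fun (t : Nat) => t) zero)) (succ (succ (succ zero)))
  ~> elimNat ((fun (τ : forall (γ : Nat), Type0) => τ) (fun (o : Nat) => Nat)) (succ (succ (succ zero))) (fun (x : Nat) => fun (ζ : Nat) => succ ζ) ((fun (i : Nat) => i) zero)
  ~> elimNat (fun (τ : Nat) => Nat) (succ (succ (succ zero))) (fun (γ : Nat) => fun (o : Nat) => succ o) ((fun (x : Nat) => x) zero)
  ~> elimNat (fun (τ : Nat) => Nat) (succ (succ (succ zero))) (fun (γ : Nat) => fun (o : Nat) => succ o) zero
  ~> succ (succ (succ zero))
the term's type:
  Nat


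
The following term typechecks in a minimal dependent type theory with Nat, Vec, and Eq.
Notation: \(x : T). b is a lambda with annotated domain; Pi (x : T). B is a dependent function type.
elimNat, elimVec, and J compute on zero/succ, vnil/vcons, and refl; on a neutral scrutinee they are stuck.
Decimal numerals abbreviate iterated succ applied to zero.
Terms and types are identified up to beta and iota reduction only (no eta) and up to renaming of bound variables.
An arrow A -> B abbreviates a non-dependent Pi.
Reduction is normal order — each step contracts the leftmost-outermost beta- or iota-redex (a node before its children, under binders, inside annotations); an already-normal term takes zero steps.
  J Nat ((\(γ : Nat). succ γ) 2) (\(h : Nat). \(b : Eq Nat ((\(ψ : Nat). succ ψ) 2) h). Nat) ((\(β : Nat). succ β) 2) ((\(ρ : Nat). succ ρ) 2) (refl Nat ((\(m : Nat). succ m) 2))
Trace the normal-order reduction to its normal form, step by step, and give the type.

normal-order reduction:
  J Nat ((\(γ : Nat). succ γ) 2) (\(h : Nat). \(b : Eq Nat ((\(ψ : Nat). succ ψ) 2) h). Nat) ((\(β : Nat). succ β) 2) ((\(ρ : Nat). succ ρ) 2) (refl Nat ((\(m : Nat). succ m) 2))
  ~> (\(γ : Nat). succ γ) 2
  ~> 3
inferred type:
  Nat


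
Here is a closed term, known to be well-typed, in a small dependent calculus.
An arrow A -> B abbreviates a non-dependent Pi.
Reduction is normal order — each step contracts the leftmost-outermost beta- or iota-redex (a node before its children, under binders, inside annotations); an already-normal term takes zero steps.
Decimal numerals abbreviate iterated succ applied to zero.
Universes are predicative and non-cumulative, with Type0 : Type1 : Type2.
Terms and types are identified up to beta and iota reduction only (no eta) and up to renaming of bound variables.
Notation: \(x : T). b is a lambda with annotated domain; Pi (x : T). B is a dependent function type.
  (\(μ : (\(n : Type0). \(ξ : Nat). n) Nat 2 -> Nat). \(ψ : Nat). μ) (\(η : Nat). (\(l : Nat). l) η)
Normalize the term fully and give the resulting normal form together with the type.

reduced normal form:
  \(μ : Nat). \(n : Nat). n
inferred type:
  Nat -> Nat -> Nat


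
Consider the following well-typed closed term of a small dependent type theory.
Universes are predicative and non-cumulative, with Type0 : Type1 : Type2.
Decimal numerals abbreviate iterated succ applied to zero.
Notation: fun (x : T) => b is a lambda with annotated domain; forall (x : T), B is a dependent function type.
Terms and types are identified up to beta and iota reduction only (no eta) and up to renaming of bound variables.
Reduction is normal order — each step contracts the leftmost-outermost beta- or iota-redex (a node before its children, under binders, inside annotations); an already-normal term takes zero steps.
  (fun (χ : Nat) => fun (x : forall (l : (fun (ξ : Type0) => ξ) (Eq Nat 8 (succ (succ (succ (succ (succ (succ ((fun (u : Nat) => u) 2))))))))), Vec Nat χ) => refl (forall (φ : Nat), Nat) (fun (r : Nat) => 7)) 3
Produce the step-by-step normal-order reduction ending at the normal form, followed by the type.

reduction (normal order):
  (fun (χ : Nat) => fun (x : forall (l : (fun (ξ : Type0) => ξ) (Eq Nat 8 (succ (succ (succ (succ (succ (succ ((fun (u : Nat) => u) 2))))))))), Vec Nat χ) => refl (forall (φ : Nat), Nat) (fun (r : Nat) => 7)) 3
  ~> fun (χ : forall (x : (fun (l : Type0) => l) (Eq Nat 8 (succ (succ (succ (succ (succ (succ ((fun (ξ : Nat) => ξ) 2))))))))), Vec Nat 3) => refl (forall (u : Nat), Nat) (fun (φ : Nat) => 7)
  ~> fun (χ : forall (x : Eq Nat 8 (succ (succ (succ (succ (succ (succ ((fun (l : Nat) => l) 2)))))))), Vec Nat 3) => refl (forall (ξ : Nat), Nat) (fun (u : Nat) => 7)
  ~> fun (χ : forall (x : Eq Nat 8 8), Vec Nat 3) => refl (forall (l : Nat), Nat) (fun (ξ : Nat) => 7)
type:
  forall (χ : forall (x : Eq Nat 8 8), Vec Nat 3), Eq (forall (l : Nat), Nat) (fun (ξ : Nat) => 7) (fun (u : Nat) => 7)


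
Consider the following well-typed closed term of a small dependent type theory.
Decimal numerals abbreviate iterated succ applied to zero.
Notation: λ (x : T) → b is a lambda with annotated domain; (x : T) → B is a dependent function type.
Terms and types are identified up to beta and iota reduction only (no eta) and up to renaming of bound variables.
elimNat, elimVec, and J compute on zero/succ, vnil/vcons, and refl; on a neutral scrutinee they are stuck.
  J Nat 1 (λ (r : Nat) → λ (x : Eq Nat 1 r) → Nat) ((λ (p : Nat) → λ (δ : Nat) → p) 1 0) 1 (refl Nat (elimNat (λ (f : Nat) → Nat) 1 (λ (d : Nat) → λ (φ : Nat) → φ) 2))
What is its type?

the term's type:
  Nat


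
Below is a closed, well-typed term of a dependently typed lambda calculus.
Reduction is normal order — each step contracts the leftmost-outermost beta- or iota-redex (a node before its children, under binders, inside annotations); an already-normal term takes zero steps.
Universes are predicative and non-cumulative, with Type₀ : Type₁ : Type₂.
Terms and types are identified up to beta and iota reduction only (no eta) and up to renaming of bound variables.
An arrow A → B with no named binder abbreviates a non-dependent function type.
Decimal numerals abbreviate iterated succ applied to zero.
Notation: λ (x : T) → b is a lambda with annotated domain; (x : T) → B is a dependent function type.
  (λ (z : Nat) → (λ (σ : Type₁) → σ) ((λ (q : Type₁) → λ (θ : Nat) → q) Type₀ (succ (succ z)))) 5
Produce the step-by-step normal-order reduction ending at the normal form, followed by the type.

normal-order reduction sequence:
  (λ (z : Nat) → (λ (σ : Type₁) → σ) ((λ (q : Type₁) → λ (θ : Nat) → q) Type₀ (succ (succ z)))) 5
  ~> (λ (z : Type₁) → z) ((λ (σ : Type₁) → λ (q : Nat) → σ) Type₀ 7)
  ~> (λ (z : Type₁) → λ (σ : Nat) → z) Type₀ 7
  ~> (λ (z : Nat) → Type₀) 7
  ~> Type₀
the term's type:
  Type₁


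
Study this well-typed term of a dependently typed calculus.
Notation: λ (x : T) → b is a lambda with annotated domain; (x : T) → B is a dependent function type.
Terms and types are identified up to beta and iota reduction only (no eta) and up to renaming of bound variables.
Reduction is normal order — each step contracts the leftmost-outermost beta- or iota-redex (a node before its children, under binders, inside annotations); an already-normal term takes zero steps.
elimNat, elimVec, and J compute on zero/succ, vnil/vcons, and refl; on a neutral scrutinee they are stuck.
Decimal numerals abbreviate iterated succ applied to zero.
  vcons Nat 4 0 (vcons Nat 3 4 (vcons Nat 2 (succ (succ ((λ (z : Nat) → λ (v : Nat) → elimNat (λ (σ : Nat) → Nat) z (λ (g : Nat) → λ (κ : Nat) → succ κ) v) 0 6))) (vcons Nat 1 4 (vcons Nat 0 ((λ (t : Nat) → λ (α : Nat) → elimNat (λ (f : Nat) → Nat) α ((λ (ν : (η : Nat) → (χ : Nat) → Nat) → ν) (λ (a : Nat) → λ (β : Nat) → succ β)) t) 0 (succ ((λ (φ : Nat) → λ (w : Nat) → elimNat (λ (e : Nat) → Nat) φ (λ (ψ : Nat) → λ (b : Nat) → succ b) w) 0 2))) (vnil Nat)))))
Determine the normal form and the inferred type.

normal form:
  vcons Nat 4 0 (vcons Nat 3 4 (vcons Nat 2 8 (vcons Nat 1 4 (vcons Nat 0 3 (vnil Nat)))))
the term's type:
  Vec Nat 5
observation: normalization takes exactly 33 steps under the normal-order strategy.


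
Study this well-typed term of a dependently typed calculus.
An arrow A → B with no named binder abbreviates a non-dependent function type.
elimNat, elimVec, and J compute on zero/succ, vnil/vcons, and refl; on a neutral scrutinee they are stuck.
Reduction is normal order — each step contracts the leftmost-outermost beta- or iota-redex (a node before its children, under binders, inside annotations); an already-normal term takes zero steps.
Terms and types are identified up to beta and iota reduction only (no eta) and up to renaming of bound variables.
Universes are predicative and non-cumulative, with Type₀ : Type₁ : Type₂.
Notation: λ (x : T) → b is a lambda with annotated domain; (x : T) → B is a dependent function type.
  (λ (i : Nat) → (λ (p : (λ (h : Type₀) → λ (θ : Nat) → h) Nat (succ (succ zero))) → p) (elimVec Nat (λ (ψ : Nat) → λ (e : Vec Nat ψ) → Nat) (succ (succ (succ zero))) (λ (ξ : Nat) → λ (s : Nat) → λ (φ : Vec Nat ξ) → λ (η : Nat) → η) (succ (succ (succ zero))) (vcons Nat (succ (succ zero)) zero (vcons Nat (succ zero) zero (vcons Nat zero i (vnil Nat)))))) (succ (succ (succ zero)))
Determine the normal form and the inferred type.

resulting normal form:
  succ (succ (succ zero))
inferred type:
  Nat


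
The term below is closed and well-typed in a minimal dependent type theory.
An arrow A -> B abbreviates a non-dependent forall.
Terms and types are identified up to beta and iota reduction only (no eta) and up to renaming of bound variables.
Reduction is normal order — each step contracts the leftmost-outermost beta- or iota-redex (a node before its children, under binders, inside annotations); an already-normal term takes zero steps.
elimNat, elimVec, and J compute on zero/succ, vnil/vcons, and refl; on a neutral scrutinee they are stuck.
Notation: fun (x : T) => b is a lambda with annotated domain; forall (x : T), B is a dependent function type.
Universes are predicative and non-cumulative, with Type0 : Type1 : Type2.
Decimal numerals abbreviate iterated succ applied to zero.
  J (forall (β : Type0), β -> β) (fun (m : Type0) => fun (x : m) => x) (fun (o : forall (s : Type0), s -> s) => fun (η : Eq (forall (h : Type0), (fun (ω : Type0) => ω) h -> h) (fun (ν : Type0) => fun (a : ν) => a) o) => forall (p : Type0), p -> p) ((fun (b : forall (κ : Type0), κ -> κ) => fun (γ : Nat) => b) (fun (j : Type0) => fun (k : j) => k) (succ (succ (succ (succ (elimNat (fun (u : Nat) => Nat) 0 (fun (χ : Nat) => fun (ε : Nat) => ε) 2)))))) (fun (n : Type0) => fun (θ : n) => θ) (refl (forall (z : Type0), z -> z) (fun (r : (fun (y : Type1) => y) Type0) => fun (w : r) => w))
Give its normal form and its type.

reduced normal form:
  fun (β : Type0) => fun (m : β) => m
inferred type:
  forall (β : Type0), β -> β
observation: 3 normal-order steps separate the term from its normal form.


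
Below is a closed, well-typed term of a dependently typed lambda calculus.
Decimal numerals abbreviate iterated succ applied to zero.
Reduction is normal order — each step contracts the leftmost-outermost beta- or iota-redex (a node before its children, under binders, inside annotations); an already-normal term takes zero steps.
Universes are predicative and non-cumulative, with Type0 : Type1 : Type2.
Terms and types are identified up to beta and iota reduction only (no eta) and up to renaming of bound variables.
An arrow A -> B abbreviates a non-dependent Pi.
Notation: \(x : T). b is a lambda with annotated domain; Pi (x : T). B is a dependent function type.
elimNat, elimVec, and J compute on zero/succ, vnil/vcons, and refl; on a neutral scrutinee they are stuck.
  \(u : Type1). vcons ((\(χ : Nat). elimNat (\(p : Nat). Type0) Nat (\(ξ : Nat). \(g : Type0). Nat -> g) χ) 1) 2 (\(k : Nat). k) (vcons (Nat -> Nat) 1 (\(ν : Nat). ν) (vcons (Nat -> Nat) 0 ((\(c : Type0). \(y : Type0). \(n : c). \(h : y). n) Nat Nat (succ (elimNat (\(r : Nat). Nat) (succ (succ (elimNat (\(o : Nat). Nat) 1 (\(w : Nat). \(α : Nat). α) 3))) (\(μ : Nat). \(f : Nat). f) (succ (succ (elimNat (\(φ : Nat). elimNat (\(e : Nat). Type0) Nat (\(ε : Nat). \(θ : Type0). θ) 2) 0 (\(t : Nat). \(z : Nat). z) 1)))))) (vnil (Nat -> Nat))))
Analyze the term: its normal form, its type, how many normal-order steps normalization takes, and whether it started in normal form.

resulting normal form:
  \(u : Type1). vcons (Nat -> Nat) 2 (\(χ : Nat). χ) (vcons (Nat -> Nat) 1 (\(p : Nat). p) (vcons (Nat -> Nat) 0 (\(ξ : Nat). 4) (vnil (Nat -> Nat))))
the term's type:
  Type1 -> Vec (Nat -> Nat) 3
normal-order step count: 29
started in normal form: no
first redex: a beta-redex


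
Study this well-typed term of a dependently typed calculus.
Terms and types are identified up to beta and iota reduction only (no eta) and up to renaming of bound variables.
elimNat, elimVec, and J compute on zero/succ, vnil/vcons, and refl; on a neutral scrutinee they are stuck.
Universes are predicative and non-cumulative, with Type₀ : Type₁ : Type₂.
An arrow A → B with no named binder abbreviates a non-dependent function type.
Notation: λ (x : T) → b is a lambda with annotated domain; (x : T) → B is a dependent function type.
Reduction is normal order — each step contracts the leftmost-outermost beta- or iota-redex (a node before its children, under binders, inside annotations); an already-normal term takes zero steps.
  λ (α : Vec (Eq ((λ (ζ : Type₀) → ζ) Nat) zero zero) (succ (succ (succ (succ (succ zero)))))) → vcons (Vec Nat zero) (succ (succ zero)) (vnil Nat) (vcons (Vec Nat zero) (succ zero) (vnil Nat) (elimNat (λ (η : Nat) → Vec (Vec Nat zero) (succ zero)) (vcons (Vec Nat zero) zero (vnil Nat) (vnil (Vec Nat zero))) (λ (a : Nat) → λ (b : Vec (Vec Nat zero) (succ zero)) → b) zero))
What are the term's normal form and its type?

reduced normal form:
  λ (α : Vec (Eq Nat zero zero) (succ (succ (succ (succ (succ zero)))))) → vcons (Vec Nat zero) (succ (succ zero)) (vnil Nat) (vcons (Vec Nat zero) (succ zero) (vnil Nat) (vcons (Vec Nat zero) zero (vnil Nat) (vnil (Vec Nat zero))))
type:
  Vec (Eq Nat zero zero) (succ (succ (succ (succ (succ zero))))) → Vec (Vec Nat zero) (succ (succ (succ zero)))
observation: reduction starts at a beta-redex, and 2 normal-order steps reach the normal form.


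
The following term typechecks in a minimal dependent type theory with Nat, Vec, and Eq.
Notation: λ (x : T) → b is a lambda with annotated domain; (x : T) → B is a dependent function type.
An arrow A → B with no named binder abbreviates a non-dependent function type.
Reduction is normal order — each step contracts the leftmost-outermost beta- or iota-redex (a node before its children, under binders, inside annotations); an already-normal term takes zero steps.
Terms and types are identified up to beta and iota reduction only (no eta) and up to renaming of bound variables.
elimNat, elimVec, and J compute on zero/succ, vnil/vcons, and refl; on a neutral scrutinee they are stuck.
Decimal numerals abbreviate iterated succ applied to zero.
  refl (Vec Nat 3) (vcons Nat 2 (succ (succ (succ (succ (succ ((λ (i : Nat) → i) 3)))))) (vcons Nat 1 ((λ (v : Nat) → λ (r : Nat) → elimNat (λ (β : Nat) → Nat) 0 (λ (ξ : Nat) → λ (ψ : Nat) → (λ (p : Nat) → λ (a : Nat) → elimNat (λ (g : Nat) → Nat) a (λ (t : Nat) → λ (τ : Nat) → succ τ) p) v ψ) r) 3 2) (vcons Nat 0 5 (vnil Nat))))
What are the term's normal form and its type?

normal form:
  refl (Vec Nat 3) (vcons Nat 2 8 (vcons Nat 1 6 (vcons Nat 0 5 (vnil Nat))))
inferred type:
  Eq (Vec Nat 3) (vcons Nat 2 8 (vcons Nat 1 6 (vcons Nat 0 5 (vnil Nat)))) (vcons Nat 2 8 (vcons Nat 1 6 (vcons Nat 0 5 (vnil Nat))))
observation: the first redex contracted is a beta-redex; the normal form is reached in 34 normal-order steps.


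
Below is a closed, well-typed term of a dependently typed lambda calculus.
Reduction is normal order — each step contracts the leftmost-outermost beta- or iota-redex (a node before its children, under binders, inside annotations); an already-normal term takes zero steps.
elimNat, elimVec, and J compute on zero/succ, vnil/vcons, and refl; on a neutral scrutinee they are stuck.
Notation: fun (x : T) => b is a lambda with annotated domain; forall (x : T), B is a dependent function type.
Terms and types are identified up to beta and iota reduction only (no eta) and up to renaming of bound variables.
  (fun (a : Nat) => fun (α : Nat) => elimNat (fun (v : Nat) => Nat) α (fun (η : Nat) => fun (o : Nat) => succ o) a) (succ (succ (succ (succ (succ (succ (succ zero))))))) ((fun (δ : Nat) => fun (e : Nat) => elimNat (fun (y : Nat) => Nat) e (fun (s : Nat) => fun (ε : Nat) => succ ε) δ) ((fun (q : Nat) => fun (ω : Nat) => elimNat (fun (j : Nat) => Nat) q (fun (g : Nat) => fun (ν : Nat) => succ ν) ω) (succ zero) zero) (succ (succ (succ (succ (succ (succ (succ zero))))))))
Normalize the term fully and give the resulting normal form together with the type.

reduced normal form:
  succ (succ (succ (succ (succ (succ (succ (succ (succ (succ (succ (succ (succ (succ (succ zero))))))))))))))
the term's type:
  Nat
observation: normalization takes exactly 33 steps under the normal-order strategy.


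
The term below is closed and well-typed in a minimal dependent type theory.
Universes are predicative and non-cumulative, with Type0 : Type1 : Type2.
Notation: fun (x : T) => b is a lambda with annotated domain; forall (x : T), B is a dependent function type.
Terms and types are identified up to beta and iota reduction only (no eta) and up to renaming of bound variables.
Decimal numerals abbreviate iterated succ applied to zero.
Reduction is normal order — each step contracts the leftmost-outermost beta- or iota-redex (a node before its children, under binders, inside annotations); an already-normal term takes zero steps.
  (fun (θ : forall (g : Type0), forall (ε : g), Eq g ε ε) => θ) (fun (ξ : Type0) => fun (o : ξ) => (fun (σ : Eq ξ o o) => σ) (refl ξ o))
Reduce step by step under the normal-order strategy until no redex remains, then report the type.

normal-order reduction sequence:
  (fun (θ : forall (g : Type0), forall (ε : g), Eq g ε ε) => θ) (fun (ξ : Type0) => fun (o : ξ) => (fun (σ : Eq ξ o o) => σ) (refl ξ o))
  ~> fun (θ : Type0) => fun (g : θ) => (fun (ε : Eq θ g g) => ε) (refl θ g)
  ~> fun (θ : Type0) => fun (g : θ) => refl θ g
the term's type:
  forall (θ : Type0), forall (g : θ), Eq θ g g


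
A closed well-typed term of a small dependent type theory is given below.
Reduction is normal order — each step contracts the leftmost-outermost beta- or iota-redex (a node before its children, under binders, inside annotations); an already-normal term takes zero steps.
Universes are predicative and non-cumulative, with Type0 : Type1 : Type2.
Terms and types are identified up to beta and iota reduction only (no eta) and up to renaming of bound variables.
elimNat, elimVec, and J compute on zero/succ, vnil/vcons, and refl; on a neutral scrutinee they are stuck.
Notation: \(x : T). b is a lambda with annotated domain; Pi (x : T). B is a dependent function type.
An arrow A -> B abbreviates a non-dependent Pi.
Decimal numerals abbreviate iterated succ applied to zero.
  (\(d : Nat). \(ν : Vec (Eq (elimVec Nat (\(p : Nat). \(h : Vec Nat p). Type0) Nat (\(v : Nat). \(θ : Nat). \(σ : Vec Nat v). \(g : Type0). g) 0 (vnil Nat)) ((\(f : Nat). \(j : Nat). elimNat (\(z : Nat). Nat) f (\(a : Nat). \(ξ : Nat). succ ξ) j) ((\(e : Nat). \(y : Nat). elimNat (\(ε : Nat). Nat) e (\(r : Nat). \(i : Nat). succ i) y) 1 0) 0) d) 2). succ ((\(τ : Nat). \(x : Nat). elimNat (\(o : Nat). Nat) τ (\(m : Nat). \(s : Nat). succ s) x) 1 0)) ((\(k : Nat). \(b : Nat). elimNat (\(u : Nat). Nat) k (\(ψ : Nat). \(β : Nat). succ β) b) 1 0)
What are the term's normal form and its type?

reduced normal form:
  \(d : Vec (Eq Nat 1 1) 2). 2
the term's type:
  Vec (Eq Nat 1 1) 2 -> Nat
observation: the leftmost-outermost redex is a beta-redex, and normalization takes 14 steps.


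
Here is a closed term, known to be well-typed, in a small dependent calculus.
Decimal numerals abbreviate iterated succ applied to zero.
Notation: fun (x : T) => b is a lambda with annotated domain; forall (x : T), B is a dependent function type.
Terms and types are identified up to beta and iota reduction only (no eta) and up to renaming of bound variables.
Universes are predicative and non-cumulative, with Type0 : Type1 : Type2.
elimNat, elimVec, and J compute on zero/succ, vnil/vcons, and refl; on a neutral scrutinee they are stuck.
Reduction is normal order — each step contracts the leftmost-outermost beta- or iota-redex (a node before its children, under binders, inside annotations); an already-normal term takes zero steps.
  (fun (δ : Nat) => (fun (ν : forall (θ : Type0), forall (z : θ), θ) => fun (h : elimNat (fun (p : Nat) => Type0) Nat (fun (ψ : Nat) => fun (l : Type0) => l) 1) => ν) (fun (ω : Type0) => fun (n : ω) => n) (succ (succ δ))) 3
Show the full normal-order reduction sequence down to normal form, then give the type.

reduction (normal order):
  (fun (δ : Nat) => (fun (ν : forall (θ : Type0), forall (z : θ), θ) => fun (h : elimNat (fun (p : Nat) => Type0) Nat (fun (ψ : Nat) => fun (l : Type0) => l) 1) => ν) (fun (ω : Type0) => fun (n : ω) => n) (succ (succ δ))) 3
  ~> (fun (δ : forall (ν : Type0), forall (θ : ν), ν) => fun (z : elimNat (fun (h : Nat) => Type0) Nat (fun (p : Nat) => fun (ψ : Type0) => ψ) 1) => δ) (fun (l : Type0) => fun (ω : l) => ω) 5
  ~> (fun (δ : elimNat (fun (ν : Nat) => Type0) Nat (fun (θ : Nat) => fun (z : Type0) => z) 1) => fun (h : Type0) => fun (p : h) => p) 5
  ~> fun (δ : Type0) => fun (ν : δ) => ν
inferred type:
  forall (δ : Type0), forall (ν : δ), δ


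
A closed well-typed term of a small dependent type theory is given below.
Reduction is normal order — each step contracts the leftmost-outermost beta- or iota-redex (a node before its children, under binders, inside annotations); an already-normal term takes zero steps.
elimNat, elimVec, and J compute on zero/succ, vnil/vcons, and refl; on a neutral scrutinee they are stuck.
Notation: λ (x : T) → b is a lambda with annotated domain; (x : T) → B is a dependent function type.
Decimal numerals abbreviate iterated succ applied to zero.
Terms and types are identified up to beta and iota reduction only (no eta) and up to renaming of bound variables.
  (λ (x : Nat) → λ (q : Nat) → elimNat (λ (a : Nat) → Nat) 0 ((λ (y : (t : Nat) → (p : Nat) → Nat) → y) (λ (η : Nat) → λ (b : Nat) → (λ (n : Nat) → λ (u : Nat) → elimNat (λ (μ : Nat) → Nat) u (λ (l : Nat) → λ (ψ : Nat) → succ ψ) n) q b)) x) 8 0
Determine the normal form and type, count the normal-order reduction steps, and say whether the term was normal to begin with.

resulting normal form:
  0
the term's type:
  Nat
normal-order step count: 59
already normal: no
first contracted redex: a beta-redex


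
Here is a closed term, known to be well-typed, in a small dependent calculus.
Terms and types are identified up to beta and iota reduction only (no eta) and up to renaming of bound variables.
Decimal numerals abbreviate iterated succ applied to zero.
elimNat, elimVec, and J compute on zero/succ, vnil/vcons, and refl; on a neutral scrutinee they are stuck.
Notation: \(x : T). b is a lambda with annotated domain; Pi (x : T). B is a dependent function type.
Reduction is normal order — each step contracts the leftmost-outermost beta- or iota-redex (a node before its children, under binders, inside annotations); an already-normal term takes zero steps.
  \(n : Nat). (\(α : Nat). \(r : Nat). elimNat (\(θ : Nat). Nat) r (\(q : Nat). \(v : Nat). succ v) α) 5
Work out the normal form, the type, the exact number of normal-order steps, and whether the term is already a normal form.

normal form:
  \(n : Nat). \(α : Nat). succ (succ (succ (succ (succ α))))
type:
  Pi (n : Nat). Pi (α : Nat). Nat
reduction steps (normal order): 17
already normal: no
first contracted redex: a beta-redex
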